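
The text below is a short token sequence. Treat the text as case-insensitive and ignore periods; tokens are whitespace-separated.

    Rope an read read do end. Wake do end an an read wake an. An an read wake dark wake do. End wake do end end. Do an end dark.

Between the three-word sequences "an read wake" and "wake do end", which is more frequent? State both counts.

"wake do end" (3 vs 2)

"an read wake": 2 occurrences
"wake do end": 3 occurrences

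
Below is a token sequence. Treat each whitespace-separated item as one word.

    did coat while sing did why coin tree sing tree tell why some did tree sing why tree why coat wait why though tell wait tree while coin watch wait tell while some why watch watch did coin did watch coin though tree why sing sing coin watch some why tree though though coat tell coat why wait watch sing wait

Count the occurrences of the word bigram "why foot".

Scanning the 60 overlapping bigram windows for "why foot":
  (none found)

0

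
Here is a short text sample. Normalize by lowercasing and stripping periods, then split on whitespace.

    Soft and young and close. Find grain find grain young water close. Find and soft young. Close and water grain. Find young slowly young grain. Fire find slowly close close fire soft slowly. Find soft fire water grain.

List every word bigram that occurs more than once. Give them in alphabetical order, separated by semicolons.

close find; find grain; grain find; water grain

Bigram counts meeting the condition (more than once):
  close find: 2
  find grain: 2
  grain find: 2
  water grain: 2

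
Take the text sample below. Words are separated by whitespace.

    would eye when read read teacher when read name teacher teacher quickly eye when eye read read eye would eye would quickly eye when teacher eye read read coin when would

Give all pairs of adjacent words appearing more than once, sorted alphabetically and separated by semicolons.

Bigram counts meeting the condition (more than once):
  eye read: 2
  eye when: 3
  eye would: 2
  quickly eye: 2
  read read: 3
  when read: 2
  would eye: 2

eye read; eye when; eye would; quickly eye; read read; when read; would eye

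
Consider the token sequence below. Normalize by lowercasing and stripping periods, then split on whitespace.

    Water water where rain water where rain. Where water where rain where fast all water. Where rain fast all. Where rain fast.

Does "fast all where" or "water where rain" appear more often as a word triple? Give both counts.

"water where rain" (4 vs 1)

"fast all where": 1 occurrence
"water where rain": 4 occurrences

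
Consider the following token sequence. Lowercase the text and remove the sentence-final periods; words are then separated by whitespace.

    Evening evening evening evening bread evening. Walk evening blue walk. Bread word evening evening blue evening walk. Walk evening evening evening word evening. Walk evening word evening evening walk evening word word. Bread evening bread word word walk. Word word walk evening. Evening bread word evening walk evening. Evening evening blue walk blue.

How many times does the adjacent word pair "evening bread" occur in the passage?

3

Scanning the 52 overlapping bigram windows for "evening bread":
  position 4–5: evening bread
  position 34–35: evening bread
  position 43–44: evening bread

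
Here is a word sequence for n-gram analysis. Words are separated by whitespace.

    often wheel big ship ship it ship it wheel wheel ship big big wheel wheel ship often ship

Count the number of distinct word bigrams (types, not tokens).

14

18 tokens → 17 bigram windows in total.
Repeated bigrams (each contributes count−1 duplicates):
  ship it: 2
  wheel ship: 2
  wheel wheel: 2
3 duplicate windows → 17 − 3 = 14 distinct.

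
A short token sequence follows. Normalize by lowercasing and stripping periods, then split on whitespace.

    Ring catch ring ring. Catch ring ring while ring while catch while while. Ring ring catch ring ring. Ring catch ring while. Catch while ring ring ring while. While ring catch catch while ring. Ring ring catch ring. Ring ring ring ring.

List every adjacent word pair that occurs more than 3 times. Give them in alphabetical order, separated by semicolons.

catch ring; ring catch; ring ring; ring while; while ring

Bigram counts meeting the condition (more than 3 times):
  catch ring: 5
  ring catch: 6
  ring ring: 13
  ring while: 4
  while ring: 5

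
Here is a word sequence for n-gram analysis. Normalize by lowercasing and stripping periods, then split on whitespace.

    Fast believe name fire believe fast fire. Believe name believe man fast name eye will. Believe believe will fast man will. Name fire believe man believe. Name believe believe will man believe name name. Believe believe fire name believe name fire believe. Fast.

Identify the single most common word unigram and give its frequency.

Unigram frequencies (highest first):
  believe: 15
  name: 9
  fast: 5
  fire: 5
  man: 4
  will: 4
  … (1 more, each ≤ 1)

"believe", 15 times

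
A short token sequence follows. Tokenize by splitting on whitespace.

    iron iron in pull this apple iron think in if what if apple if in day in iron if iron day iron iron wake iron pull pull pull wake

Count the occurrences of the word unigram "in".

Scanning the 29 tokens for "in":
  position 3: in
  position 9: in
  position 15: in
  position 17: in

4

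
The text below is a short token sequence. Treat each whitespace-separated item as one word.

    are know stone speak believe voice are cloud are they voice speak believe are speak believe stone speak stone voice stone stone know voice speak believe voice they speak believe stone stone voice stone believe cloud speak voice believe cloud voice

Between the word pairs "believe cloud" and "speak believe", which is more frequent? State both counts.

"believe cloud": 2 occurrences
"speak believe": 5 occurrences

"speak believe" (5 vs 2)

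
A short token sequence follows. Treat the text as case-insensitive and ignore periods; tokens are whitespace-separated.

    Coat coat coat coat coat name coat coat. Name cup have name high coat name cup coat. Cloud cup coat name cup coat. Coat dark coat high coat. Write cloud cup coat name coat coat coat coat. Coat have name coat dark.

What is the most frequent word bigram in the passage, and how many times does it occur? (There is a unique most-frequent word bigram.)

"coat coat", 10 times

Bigram frequencies (highest first):
  coat coat: 10
  coat name: 5
  cup coat: 4
  name coat: 3
  name cup: 3
  have name: 2
  … (11 more, each ≤ 2)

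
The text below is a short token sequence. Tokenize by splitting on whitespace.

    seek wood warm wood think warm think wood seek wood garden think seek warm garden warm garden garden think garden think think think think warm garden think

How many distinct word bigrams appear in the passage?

17

27 tokens → 26 bigram windows in total.
Repeated bigrams (each contributes count−1 duplicates):
  garden think: 4
  think think: 3
  warm garden: 3
  seek wood: 2
  think warm: 2
9 duplicate windows → 26 − 9 = 17 distinct.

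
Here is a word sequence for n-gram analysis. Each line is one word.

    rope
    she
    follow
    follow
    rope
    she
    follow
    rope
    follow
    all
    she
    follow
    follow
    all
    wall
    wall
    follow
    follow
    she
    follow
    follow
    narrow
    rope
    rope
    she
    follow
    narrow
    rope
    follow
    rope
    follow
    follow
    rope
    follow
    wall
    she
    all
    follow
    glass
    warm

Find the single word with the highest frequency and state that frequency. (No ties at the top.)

"follow", 16 times

Unigram frequencies (highest first):
  follow: 16
  rope: 8
  she: 6
  all: 3
  wall: 3
  narrow: 2
  … (2 more, each ≤ 1)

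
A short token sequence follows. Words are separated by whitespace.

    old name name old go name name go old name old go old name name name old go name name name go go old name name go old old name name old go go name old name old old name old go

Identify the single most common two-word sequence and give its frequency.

Bigram frequencies (highest first):
  name name: 8
  old name: 7
  name old: 7
  old go: 5
  go old: 4
  go name: 3
  … (3 more, each ≤ 3)

"name name", 8 times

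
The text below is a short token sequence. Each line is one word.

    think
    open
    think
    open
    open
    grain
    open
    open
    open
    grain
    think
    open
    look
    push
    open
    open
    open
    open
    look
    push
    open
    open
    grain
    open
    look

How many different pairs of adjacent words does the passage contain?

25 tokens → 24 bigram windows in total.
Repeated bigrams (each contributes count−1 duplicates):
  open open: 7
  open grain: 3
  open look: 3
  think open: 3
  grain open: 2
  look push: 2
  push open: 2
15 duplicate windows → 24 − 15 = 9 distinct.

9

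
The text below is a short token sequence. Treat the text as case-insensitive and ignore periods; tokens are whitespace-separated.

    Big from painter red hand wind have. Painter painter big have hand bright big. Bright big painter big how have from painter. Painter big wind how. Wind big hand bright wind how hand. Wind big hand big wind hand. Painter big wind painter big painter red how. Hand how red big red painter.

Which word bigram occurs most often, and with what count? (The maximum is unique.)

Bigram frequencies (highest first):
  painter big: 5
  big wind: 3
  from painter: 2
  painter red: 2
  hand wind: 2
  painter painter: 2
  … (29 more, each ≤ 2)

"painter big", 5 times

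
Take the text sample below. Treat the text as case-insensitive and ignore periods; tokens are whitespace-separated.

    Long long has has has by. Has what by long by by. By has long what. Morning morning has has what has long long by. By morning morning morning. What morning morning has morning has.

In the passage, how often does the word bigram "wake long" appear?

Scanning the 34 overlapping bigram windows for "wake long":
  (none found)

0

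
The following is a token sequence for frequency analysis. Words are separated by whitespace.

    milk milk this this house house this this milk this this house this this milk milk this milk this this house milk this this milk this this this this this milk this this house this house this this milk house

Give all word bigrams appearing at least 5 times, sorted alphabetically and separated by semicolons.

milk this; this house; this milk; this this

Bigram counts meeting the condition (at least 5 times):
  milk this: 7
  this house: 5
  this milk: 6
  this this: 12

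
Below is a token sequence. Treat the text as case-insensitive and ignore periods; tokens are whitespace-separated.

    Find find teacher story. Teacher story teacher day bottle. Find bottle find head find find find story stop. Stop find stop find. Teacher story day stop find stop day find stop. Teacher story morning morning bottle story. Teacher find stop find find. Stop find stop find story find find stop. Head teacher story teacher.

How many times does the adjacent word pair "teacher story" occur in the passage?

Scanning the 53 overlapping bigram windows for "teacher story":
  position 3–4: teacher story
  position 5–6: teacher story
  position 23–24: teacher story
  position 32–33: teacher story
  position 52–53: teacher story

5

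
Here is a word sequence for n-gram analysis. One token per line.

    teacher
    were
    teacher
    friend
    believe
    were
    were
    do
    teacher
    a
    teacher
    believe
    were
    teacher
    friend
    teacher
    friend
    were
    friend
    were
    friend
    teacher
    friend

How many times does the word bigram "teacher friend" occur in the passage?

4

Scanning the 22 overlapping bigram windows for "teacher friend":
  position 3–4: teacher friend
  position 14–15: teacher friend
  position 16–17: teacher friend
  position 22–23: teacher friend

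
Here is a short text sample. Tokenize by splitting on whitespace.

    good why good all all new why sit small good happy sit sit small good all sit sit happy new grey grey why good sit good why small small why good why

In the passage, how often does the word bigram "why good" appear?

Scanning the 31 overlapping bigram windows for "why good":
  position 2–3: why good
  position 23–24: why good
  position 30–31: why good

3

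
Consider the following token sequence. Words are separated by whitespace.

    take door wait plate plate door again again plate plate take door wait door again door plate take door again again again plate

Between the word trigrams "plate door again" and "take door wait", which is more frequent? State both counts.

"take door wait" (2 vs 1)

"plate door again": 1 occurrence
"take door wait": 2 occurrences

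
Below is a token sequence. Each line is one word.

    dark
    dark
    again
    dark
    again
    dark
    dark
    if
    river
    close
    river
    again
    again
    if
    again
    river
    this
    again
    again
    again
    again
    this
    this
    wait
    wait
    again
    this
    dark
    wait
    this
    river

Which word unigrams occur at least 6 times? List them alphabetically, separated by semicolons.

again; dark

Unigram counts meeting the condition (at least 6 times):
  again: 10
  dark: 6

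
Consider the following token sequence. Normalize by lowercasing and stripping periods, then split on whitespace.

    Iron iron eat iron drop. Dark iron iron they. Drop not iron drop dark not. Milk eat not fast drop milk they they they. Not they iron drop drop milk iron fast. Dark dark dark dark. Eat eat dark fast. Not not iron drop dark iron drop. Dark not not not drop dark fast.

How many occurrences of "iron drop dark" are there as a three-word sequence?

Scanning the 52 overlapping trigram windows for "iron drop dark":
  position 4–6: iron drop dark
  position 12–14: iron drop dark
  position 43–45: iron drop dark
  position 46–48: iron drop dark

4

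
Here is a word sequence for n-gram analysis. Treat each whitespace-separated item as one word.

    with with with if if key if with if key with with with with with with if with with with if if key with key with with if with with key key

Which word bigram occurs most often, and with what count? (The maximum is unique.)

"with with", 11 times

Bigram frequencies (highest first):
  with with: 11
  with if: 5
  if key: 3
  if with: 3
  key with: 3
  if if: 2
  … (3 more, each ≤ 2)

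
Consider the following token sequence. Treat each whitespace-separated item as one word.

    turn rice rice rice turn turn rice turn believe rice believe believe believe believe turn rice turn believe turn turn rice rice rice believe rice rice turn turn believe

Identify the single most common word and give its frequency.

Unigram frequencies (highest first):
  rice: 11
  turn: 10
  believe: 8

"rice", 11 times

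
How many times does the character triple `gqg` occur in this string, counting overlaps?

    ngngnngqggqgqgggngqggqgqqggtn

Sliding a length-3 window over the 29 characters (27 positions):
  position 7–9: gqg
  position 10–12: gqg
  position 12–14: gqg
  position 18–20: gqg
  position 21–23: gqg

5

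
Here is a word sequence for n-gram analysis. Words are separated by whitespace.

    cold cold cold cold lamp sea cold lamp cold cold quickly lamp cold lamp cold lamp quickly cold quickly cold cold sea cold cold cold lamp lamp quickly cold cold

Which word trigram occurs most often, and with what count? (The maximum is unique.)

"cold cold cold", 3 times

Trigram frequencies (highest first):
  cold cold cold: 3
  cold cold lamp: 2
  cold lamp cold: 2
  lamp cold lamp: 2
  lamp quickly cold: 2
  quickly cold cold: 2
  … (15 more, each ≤ 1)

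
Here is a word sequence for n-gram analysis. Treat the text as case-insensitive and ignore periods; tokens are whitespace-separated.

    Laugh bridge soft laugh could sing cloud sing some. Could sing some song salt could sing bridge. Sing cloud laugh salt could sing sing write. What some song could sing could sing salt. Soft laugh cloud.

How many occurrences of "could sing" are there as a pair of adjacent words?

6

Scanning the 35 overlapping bigram windows for "could sing":
  position 5–6: could sing
  position 10–11: could sing
  position 15–16: could sing
  position 22–23: could sing
  position 29–30: could sing
  position 31–32: could sing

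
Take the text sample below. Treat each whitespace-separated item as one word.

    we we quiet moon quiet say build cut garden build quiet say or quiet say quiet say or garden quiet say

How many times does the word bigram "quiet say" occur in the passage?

5

Scanning the 20 overlapping bigram windows for "quiet say":
  position 5–6: quiet say
  position 11–12: quiet say
  position 14–15: quiet say
  position 16–17: quiet say
  position 20–21: quiet say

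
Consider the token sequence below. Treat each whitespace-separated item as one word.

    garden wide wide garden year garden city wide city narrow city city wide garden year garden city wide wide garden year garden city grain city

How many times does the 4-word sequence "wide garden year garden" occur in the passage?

3

Scanning the 22 overlapping 4-gram windows for "wide garden year garden":
  position 3–6: wide garden year garden
  position 13–16: wide garden year garden
  position 19–22: wide garden year garden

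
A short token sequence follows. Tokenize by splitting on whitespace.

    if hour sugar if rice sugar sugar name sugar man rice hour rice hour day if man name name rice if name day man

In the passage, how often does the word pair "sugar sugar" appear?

Scanning the 23 overlapping bigram windows for "sugar sugar":
  position 6–7: sugar sugar

1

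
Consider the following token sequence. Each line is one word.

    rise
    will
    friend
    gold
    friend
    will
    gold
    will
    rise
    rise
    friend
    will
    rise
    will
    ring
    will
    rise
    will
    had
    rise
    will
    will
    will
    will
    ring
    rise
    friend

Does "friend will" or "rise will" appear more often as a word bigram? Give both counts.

"rise will" (4 vs 2)

"friend will": 2 occurrences
"rise will": 4 occurrences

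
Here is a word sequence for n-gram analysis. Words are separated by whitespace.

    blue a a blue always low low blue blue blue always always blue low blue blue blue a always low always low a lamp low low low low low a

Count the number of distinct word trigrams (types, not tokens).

30 tokens → 28 trigram windows in total.
Repeated trigrams (each contributes count−1 duplicates):
  low low low: 3
  blue blue blue: 2
  low blue blue: 2
4 duplicate windows → 28 − 4 = 24 distinct.

24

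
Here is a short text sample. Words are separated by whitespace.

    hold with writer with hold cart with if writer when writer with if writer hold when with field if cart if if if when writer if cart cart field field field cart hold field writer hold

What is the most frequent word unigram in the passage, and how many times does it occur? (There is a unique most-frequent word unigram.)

"if", 7 times

Unigram frequencies (highest first):
  if: 7
  writer: 6
  hold: 5
  with: 5
  cart: 5
  field: 5
  … (1 more, each ≤ 3)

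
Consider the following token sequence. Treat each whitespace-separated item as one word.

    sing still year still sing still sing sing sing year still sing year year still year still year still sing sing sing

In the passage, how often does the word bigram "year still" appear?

5

Scanning the 21 overlapping bigram windows for "year still":
  position 3–4: year still
  position 10–11: year still
  position 14–15: year still
  position 16–17: year still
  position 18–19: year still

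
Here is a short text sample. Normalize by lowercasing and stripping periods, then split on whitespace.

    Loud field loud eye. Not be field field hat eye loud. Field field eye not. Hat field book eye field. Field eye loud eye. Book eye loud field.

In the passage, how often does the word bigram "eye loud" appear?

3

Scanning the 27 overlapping bigram windows for "eye loud":
  position 10–11: eye loud
  position 22–23: eye loud
  position 26–27: eye loud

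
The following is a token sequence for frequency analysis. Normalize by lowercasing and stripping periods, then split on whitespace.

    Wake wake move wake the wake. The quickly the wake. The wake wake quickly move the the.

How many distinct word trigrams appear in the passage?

13

17 tokens → 15 trigram windows in total.
Repeated trigrams (each contributes count−1 duplicates):
  the wake the: 2
  wake the wake: 2
2 duplicate windows → 15 − 2 = 13 distinct.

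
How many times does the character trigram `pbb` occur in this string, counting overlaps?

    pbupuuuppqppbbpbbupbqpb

2

Sliding a length-3 window over the 23 characters (21 positions):
  position 12–14: pbb
  position 15–17: pbb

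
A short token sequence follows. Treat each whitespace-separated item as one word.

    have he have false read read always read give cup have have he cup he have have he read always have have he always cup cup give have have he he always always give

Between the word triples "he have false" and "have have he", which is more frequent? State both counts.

"have have he" (4 vs 1)

"he have false": 1 occurrence
"have have he": 4 occurrences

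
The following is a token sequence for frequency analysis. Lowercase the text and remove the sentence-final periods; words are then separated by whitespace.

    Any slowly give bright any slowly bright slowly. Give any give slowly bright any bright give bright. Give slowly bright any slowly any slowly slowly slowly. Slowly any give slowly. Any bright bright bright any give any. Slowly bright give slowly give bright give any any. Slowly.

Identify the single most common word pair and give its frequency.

Bigram frequencies (highest first):
  any slowly: 6
  bright any: 4
  slowly bright: 4
  give slowly: 4
  bright give: 4
  slowly give: 3
  … (9 more, each ≤ 3)

"any slowly", 6 times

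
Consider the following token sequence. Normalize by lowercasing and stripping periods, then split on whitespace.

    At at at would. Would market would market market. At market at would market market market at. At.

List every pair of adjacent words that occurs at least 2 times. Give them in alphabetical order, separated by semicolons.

Bigram counts meeting the condition (at least 2 times):
  at at: 3
  at would: 2
  market at: 3
  market market: 3
  would market: 3

at at; at would; market at; market market; would market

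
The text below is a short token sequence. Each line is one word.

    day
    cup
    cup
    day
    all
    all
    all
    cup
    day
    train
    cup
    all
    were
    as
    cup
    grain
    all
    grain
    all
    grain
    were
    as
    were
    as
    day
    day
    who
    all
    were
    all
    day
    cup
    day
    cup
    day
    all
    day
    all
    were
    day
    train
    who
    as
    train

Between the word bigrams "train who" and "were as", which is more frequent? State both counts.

"were as" (3 vs 1)

"train who": 1 occurrence
"were as": 3 occurrences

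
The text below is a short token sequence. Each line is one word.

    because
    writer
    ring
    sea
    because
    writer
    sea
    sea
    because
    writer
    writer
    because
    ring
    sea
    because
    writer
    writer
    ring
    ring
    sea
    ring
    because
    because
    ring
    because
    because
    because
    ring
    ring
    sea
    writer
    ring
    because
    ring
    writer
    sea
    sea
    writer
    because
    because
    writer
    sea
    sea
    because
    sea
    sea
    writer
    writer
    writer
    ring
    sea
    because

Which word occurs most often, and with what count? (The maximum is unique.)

Unigram frequencies (highest first):
  because: 15
  writer: 13
  sea: 13
  ring: 11

"because", 15 times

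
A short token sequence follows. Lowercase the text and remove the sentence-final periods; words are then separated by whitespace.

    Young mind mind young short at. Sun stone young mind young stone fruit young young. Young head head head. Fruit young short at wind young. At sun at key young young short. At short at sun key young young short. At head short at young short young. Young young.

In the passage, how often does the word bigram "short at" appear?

6

Scanning the 48 overlapping bigram windows for "short at":
  position 5–6: short at
  position 22–23: short at
  position 32–33: short at
  position 34–35: short at
  position 40–41: short at
  position 43–44: short at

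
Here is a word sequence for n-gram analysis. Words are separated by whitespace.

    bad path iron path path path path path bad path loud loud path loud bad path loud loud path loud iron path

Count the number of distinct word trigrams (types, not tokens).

14

22 tokens → 20 trigram windows in total.
Repeated trigrams (each contributes count−1 duplicates):
  path path path: 3
  bad path loud: 2
  loud loud path: 2
  loud path loud: 2
  path loud loud: 2
6 duplicate windows → 20 − 6 = 14 distinct.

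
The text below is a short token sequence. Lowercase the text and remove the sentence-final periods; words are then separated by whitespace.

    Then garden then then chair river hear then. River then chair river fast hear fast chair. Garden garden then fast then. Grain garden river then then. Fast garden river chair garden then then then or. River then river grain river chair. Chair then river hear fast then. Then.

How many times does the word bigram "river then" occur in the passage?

3

Scanning the 47 overlapping bigram windows for "river then":
  position 9–10: river then
  position 24–25: river then
  position 36–37: river then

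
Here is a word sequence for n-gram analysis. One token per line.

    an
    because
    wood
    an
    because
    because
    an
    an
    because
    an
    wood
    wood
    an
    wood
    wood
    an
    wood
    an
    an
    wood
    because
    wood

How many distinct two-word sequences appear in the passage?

9

22 tokens → 21 bigram windows in total.
Repeated bigrams (each contributes count−1 duplicates):
  an wood: 4
  wood an: 4
  an because: 3
  an an: 2
  because an: 2
  because wood: 2
  wood wood: 2
12 duplicate windows → 21 − 12 = 9 distinct.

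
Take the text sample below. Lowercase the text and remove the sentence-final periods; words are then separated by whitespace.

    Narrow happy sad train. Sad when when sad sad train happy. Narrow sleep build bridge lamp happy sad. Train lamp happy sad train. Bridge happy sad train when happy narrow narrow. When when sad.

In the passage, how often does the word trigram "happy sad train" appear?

Scanning the 32 overlapping trigram windows for "happy sad train":
  position 2–4: happy sad train
  position 17–19: happy sad train
  position 21–23: happy sad train
  position 25–27: happy sad train

4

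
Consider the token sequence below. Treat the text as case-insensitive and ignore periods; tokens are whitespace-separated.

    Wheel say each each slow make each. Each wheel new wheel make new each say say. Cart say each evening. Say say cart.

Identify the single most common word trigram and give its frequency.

"say say cart", 2 times

Trigram frequencies (highest first):
  say say cart: 2
  wheel say each: 1
  say each each: 1
  each each slow: 1
  each slow make: 1
  slow make each: 1
  … (14 more, each ≤ 1)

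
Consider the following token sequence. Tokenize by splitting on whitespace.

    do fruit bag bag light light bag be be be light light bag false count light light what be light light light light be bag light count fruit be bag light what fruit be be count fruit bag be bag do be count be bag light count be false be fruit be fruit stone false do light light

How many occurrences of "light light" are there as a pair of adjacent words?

Scanning the 57 overlapping bigram windows for "light light":
  position 5–6: light light
  position 11–12: light light
  position 16–17: light light
  position 20–21: light light
  position 21–22: light light
  position 22–23: light light
  position 57–58: light light

7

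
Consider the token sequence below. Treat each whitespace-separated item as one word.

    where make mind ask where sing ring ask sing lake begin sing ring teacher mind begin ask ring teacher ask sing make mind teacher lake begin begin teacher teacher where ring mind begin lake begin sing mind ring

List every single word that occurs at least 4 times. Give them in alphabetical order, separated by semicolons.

Unigram counts meeting the condition (at least 4 times):
  ask: 4
  begin: 6
  mind: 5
  ring: 5
  sing: 5
  teacher: 5

ask; begin; mind; ring; sing; teacher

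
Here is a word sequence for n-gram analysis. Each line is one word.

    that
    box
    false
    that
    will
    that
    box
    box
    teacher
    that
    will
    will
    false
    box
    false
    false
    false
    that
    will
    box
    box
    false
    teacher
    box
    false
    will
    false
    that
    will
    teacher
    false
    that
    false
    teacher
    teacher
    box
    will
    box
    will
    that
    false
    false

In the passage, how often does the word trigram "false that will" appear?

Scanning the 40 overlapping trigram windows for "false that will":
  position 3–5: false that will
  position 17–19: false that will
  position 27–29: false that will

3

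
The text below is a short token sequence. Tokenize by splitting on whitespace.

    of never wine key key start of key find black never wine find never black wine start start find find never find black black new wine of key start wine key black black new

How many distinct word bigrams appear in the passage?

34 tokens → 33 bigram windows in total.
Repeated bigrams (each contributes count−1 duplicates):
  black black: 2
  black new: 2
  find black: 2
  find never: 2
  key start: 2
  never wine: 2
  of key: 2
  wine key: 2
8 duplicate windows → 33 − 8 = 25 distinct.

25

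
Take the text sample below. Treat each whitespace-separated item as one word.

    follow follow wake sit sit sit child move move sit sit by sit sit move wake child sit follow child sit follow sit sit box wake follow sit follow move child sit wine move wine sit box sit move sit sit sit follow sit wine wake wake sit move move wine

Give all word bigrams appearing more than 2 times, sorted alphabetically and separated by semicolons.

child sit; follow sit; sit follow; sit move; sit sit

Bigram counts meeting the condition (more than 2 times):
  child sit: 3
  follow sit: 3
  sit follow: 4
  sit move: 3
  sit sit: 7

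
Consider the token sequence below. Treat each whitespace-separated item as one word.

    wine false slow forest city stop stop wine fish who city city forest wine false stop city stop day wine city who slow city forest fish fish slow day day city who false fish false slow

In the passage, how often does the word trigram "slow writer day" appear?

Scanning the 34 overlapping trigram windows for "slow writer day":
  (none found)

0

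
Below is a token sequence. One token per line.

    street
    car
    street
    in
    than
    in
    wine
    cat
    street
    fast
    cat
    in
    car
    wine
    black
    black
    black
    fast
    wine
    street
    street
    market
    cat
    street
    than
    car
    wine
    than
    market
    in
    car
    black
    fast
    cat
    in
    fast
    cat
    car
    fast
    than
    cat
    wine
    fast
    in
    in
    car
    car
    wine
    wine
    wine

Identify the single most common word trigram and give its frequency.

"fast cat in", 2 times

Trigram frequencies (highest first):
  fast cat in: 2
  street car street: 1
  car street in: 1
  street in than: 1
  in than in: 1
  than in wine: 1
  … (41 more, each ≤ 1)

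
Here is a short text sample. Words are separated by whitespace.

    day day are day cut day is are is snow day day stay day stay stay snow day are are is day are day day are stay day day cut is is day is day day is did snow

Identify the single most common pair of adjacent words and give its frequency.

"day day", 5 times

Bigram frequencies (highest first):
  day day: 5
  day are: 4
  day is: 3
  is day: 3
  are day: 2
  day cut: 2
  … (15 more, each ≤ 2)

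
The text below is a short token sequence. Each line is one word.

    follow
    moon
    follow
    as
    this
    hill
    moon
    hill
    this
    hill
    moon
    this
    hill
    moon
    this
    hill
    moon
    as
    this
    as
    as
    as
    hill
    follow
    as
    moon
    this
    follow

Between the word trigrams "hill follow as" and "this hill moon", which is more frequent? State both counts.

"hill follow as": 1 occurrence
"this hill moon": 4 occurrences

"this hill moon" (4 vs 1)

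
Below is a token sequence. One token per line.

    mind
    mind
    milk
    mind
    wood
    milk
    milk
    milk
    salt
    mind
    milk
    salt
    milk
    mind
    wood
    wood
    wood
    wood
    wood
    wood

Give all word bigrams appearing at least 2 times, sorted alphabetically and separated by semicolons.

milk milk; milk mind; milk salt; mind milk; mind wood; wood wood

Bigram counts meeting the condition (at least 2 times):
  milk milk: 2
  milk mind: 2
  milk salt: 2
  mind milk: 2
  mind wood: 2
  wood wood: 5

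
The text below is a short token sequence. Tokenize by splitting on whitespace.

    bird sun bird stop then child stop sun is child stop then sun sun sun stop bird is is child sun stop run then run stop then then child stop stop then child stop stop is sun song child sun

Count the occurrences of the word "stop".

10

Scanning the 40 tokens for "stop":
  position 4: stop
  position 7: stop
  position 11: stop
  position 16: stop
  position 22: stop
  position 26: stop
  position 30: stop
  position 31: stop
  position 34: stop
  position 35: stop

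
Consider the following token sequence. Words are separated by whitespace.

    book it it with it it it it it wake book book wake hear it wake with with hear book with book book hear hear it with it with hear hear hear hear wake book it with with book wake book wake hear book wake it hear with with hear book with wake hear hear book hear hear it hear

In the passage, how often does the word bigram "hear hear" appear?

Scanning the 59 overlapping bigram windows for "hear hear":
  position 24–25: hear hear
  position 30–31: hear hear
  position 31–32: hear hear
  position 32–33: hear hear
  position 54–55: hear hear
  position 57–58: hear hear

6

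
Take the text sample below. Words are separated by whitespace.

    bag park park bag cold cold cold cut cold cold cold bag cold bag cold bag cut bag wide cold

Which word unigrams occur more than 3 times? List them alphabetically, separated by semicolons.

bag; cold

Unigram counts meeting the condition (more than 3 times):
  bag: 6
  cold: 9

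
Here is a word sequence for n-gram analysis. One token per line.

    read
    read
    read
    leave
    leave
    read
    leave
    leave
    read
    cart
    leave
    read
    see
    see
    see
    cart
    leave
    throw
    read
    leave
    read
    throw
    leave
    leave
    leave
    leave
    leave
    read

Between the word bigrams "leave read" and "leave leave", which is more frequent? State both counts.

"leave leave" (6 vs 5)

"leave read": 5 occurrences
"leave leave": 6 occurrences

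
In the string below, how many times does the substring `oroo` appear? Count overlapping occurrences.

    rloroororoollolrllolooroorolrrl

3

Sliding a length-4 window over the 31 characters (28 positions):
  position 3–6: oroo
  position 8–11: oroo
  position 22–25: oroo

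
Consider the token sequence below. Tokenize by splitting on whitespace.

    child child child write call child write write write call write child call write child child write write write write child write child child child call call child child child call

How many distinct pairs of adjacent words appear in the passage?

9

31 tokens → 30 bigram windows in total.
Repeated bigrams (each contributes count−1 duplicates):
  child child: 7
  write write: 5
  child write: 4
  write child: 4
  child call: 3
  call child: 2
  call write: 2
  write call: 2
21 duplicate windows → 30 − 21 = 9 distinct.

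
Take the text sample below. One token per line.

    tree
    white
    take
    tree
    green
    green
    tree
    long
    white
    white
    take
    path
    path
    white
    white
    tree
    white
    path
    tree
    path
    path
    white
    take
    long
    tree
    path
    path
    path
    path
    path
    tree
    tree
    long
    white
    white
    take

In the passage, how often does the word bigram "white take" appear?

Scanning the 35 overlapping bigram windows for "white take":
  position 2–3: white take
  position 10–11: white take
  position 22–23: white take
  position 35–36: white take

4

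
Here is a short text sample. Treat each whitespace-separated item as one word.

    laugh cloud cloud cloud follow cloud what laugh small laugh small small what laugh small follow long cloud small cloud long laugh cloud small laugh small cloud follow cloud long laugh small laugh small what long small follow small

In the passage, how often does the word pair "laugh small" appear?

Scanning the 38 overlapping bigram windows for "laugh small":
  position 8–9: laugh small
  position 10–11: laugh small
  position 14–15: laugh small
  position 25–26: laugh small
  position 31–32: laugh small
  position 33–34: laugh small

6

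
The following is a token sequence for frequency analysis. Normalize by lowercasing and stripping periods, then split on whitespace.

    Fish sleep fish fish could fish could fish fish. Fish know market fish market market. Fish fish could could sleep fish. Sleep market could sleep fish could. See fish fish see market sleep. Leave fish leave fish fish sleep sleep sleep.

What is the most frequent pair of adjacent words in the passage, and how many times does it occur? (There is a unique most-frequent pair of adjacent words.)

Bigram frequencies (highest first):
  fish fish: 6
  fish could: 4
  fish sleep: 3
  sleep fish: 3
  could fish: 2
  market fish: 2
  … (17 more, each ≤ 2)

"fish fish", 6 times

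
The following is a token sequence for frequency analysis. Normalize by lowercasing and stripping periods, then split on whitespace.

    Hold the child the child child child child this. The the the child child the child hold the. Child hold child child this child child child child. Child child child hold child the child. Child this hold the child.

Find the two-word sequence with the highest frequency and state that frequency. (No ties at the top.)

Bigram frequencies (highest first):
  child child: 12
  the child: 7
  hold the: 3
  child the: 3
  child this: 3
  child hold: 3
  … (5 more, each ≤ 2)

"child child", 12 times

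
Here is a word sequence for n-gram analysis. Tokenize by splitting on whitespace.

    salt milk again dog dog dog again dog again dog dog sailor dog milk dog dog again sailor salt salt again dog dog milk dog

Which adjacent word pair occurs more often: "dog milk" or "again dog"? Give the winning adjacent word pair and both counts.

"dog milk": 2 occurrences
"again dog": 4 occurrences

"again dog" (4 vs 2)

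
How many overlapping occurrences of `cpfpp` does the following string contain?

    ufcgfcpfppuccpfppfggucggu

2

Sliding a length-5 window over the 25 characters (21 positions):
  position 6–10: cpfpp
  position 13–17: cpfpp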